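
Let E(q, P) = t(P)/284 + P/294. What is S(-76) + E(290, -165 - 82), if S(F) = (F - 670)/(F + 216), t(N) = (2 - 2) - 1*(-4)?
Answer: -321179/52185 ≈ -6.1546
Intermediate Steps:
t(N) = 4 (t(N) = 0 + 4 = 4)
S(F) = (-670 + F)/(216 + F)
E(q, P) = 1/71 + P/294 (E(q, P) = 4/284 + P/294 = 4*(1/284) + P*(1/294) = 1/71 + P/294)
S(-76) + E(290, -165 - 82) = (-670 - 76)/(216 - 76) + (1/71 + (-165 - 82)/294) = -746/140 + (1/71 + (1/294)*(-247)) = (1/140)*(-746) + (1/71 - 247/294) = -373/70 - 17243/20874 = -321179/52185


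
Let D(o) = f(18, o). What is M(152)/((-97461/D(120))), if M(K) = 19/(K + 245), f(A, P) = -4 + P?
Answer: -2204/38692017 ≈ -5.6963e-5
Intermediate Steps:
D(o) = -4 + o
M(K) = 19/(245 + K)
M(152)/((-97461/D(120))) = (19/(245 + 152))/((-97461/(-4 + 120))) = (19/397)/((-97461/116)) = (19*(1/397))/((-97461*1/116)) = 19/(397*(-97461/116)) = (19/397)*(-116/97461) = -2204/38692017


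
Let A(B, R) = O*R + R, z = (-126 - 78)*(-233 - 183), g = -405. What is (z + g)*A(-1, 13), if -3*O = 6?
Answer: -1097967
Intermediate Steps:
O = -2 (O = -⅓*6 = -2)
z = 84864 (z = -204*(-416) = 84864)
A(B, R) = -R (A(B, R) = -2*R + R = -R)
(z + g)*A(-1, 13) = (84864 - 405)*(-1*13) = 84459*(-13) = -1097967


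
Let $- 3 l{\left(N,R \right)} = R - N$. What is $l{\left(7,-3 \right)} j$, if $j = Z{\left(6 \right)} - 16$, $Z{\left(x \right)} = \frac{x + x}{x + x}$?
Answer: $-50$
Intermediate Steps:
$l{\left(N,R \right)} = - \frac{R}{3} + \frac{N}{3}$ ($l{\left(N,R \right)} = - \frac{R - N}{3} = - \frac{R}{3} + \frac{N}{3}$)
$Z{\left(x \right)} = 1$ ($Z{\left(x \right)} = \frac{2 x}{2 x} = 2 x \frac{1}{2 x} = 1$)
$j = -15$ ($j = 1 - 16 = -15$)
$l{\left(7,-3 \right)} j = \left(\left(- \frac{1}{3}\right) \left(-3\right) + \frac{1}{3} \cdot 7\right) \left(-15\right) = \left(1 + \frac{7}{3}\right) \left(-15\right) = \frac{10}{3} \left(-15\right) = -50$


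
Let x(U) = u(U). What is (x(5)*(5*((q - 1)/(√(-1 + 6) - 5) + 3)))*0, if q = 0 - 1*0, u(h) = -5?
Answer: 0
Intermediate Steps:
q = 0 (q = 0 + 0 = 0)
x(U) = -5
(x(5)*(5*((q - 1)/(√(-1 + 6) - 5) + 3)))*0 = -25*((0 - 1)/(√(-1 + 6) - 5) + 3)*0 = -25*(-1/(√5 - 5) + 3)*0 = -25*(-1/(-5 + √5) + 3)*0 = -25*(3 - 1/(-5 + √5))*0 = -5*(15 - 5/(-5 + √5))*0 = (-75 + 25/(-5 + √5))*0 = 0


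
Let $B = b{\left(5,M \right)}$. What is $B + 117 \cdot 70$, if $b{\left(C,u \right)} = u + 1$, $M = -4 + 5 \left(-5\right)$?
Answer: $8162$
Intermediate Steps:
$M = -29$ ($M = -4 - 25 = -29$)
$b{\left(C,u \right)} = 1 + u$
$B = -28$ ($B = 1 - 29 = -28$)
$B + 117 \cdot 70 = -28 + 117 \cdot 70 = -28 + 8190 = 8162$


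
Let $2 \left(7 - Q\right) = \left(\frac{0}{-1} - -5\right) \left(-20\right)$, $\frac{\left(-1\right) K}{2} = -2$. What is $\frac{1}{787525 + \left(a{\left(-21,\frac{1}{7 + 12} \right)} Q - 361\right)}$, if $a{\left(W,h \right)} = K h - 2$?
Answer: $\frac{1}{787062} \approx 1.2705 \cdot 10^{-6}$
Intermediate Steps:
$K = 4$ ($K = \left(-2\right) \left(-2\right) = 4$)
$a{\left(W,h \right)} = -2 + 4 h$ ($a{\left(W,h \right)} = 4 h - 2 = -2 + 4 h$)
$Q = 57$ ($Q = 7 - \frac{\left(\frac{0}{-1} - -5\right) \left(-20\right)}{2} = 7 - \frac{\left(0 \left(-1\right) + 5\right) \left(-20\right)}{2} = 7 - \frac{\left(0 + 5\right) \left(-20\right)}{2} = 7 - \frac{5 \left(-20\right)}{2} = 7 - -50 = 7 + 50 = 57$)
$\frac{1}{787525 + \left(a{\left(-21,\frac{1}{7 + 12} \right)} Q - 361\right)} = \frac{1}{787525 - \left(361 - \left(-2 + \frac{4}{7 + 12}\right) 57\right)} = \frac{1}{787525 - \left(361 - \left(-2 + \frac{4}{19}\right) 57\right)} = \frac{1}{787525 - 463} = \frac{1}{787062}$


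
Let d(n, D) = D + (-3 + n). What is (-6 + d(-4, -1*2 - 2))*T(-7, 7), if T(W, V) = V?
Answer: -119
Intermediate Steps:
d(n, D) = -3 + D + n
(-6 + d(-4, -1*2 - 2))*T(-7, 7) = (-6 + (-3 + (-1*2 - 2) - 4))*7 = (-6 + (-3 + (-2 - 2) - 4))*7 = (-6 + (-3 - 4 - 4))*7 = (-6 - 11)*7 = -17*7 = -119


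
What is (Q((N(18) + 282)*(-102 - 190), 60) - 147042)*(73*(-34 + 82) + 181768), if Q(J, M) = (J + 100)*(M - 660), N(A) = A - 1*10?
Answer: 9374940690576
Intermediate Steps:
N(A) = -10 + A (N(A) = A - 10 = -10 + A)
Q(J, M) = (-660 + M)*(100 + J) (Q(J, M) = (100 + J)*(-660 + M) = (-660 + M)*(100 + J))
(Q((N(18) + 282)*(-102 - 190), 60) - 147042)*(73*(-34 + 82) + 181768) = ((-66000 - 660*((-10 + 18) + 282)*(-102 - 190) + 100*60 + (((-10 + 18) + 282)*(-102 - 190))*60) - 147042)*(73*(-34 + 82) + 181768) = ((-66000 - 660*(8 + 282)*(-292) + 6000 + ((8 + 282)*(-292))*60) - 147042)*(73*48 + 181768) = ((-66000 - 191400*(-292) + 6000 + (290*(-292))*60) - 147042)*(3504 + 181768) = ((-66000 - 660*(-84680) + 6000 - 84680*60) - 147042)*185272 = ((-66000 + 55888800 + 6000 - 5080800) - 147042)*185272 = (50748000 - 147042)*185272 = 50600958*185272 = 9374940690576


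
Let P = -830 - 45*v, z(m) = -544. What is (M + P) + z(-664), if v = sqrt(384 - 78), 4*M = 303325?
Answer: 297829/4 - 135*sqrt(34) ≈ 73670.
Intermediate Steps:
M = 303325/4 (M = (1/4)*303325 = 303325/4 ≈ 75831.)
v = 3*sqrt(34) (v = sqrt(306) = 3*sqrt(34) ≈ 17.493)
P = -830 - 135*sqrt(34) ≈ -1617.2
(M + P) + z(-664) = (303325/4 + (-830 - 135*sqrt(34))) - 544 = (300005/4 - 135*sqrt(34)) - 544 = 297829/4 - 135*sqrt(34)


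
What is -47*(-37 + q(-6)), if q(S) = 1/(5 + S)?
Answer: 1786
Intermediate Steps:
-47*(-37 + q(-6)) = -47*(-37 + 1/(5 - 6)) = -47*(-37 + 1/(-1)) = -47*(-37 - 1) = -47*(-38) = 1786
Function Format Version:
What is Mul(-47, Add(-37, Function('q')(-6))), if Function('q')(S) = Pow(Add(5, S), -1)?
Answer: 1786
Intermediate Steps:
Mul(-47, Add(-37, Function('q')(-6))) = Mul(-47, Add(-37, Pow(Add(5, -6), -1))) = Mul(-47, Add(-37, Pow(-1, -1))) = Mul(-47, Add(-37, -1)) = Mul(-47, -38) = 1786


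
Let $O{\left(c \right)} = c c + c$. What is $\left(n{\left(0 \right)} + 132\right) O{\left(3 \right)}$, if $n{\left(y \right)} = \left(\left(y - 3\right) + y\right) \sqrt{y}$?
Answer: $1584$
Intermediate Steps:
$O{\left(c \right)} = c + c^{2}$ ($O{\left(c \right)} = c^{2} + c = c + c^{2}$)
$n{\left(y \right)} = \sqrt{y} \left(-3 + 2 y\right)$ ($n{\left(y \right)} = \left(\left(-3 + y\right) + y\right) \sqrt{y} = \left(-3 + 2 y\right) \sqrt{y} = \sqrt{y} \left(-3 + 2 y\right)$)
$\left(n{\left(0 \right)} + 132\right) O{\left(3 \right)} = \left(\sqrt{0} \left(-3 + 2 \cdot 0\right) + 132\right) 3 \left(1 + 3\right) = \left(0 \left(-3 + 0\right) + 132\right) 3 \cdot 4 = \left(0 \left(-3\right) + 132\right) 12 = \left(0 + 132\right) 12 = 132 \cdot 12 = 1584$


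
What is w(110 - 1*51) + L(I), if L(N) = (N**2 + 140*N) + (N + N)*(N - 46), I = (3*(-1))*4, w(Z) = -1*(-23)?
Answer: -121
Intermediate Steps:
w(Z) = 23
I = -12 (I = -3*4 = -12)
L(N) = N**2 + 140*N + 2*N*(-46 + N) (L(N) = (N**2 + 140*N) + (2*N)*(-46 + N) = (N**2 + 140*N) + 2*N*(-46 + N) = N**2 + 140*N + 2*N*(-46 + N))
w(110 - 1*51) + L(I) = 23 + 3*(-12)*(16 - 12) = 23 + 3*(-12)*4 = 23 - 144 = -121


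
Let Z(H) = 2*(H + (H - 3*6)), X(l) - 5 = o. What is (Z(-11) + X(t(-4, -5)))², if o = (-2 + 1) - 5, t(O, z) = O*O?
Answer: 6561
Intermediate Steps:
t(O, z) = O²
o = -6 (o = -1 - 5 = -6)
X(l) = -1 (X(l) = 5 - 6 = -1)
Z(H) = -36 + 4*H (Z(H) = 2*(H + (H - 18)) = 2*(H + (-18 + H)) = 2*(-18 + 2*H) = -36 + 4*H)
(Z(-11) + X(t(-4, -5)))² = ((-36 + 4*(-11)) - 1)² = ((-36 - 44) - 1)² = (-80 - 1)² = (-81)² = 6561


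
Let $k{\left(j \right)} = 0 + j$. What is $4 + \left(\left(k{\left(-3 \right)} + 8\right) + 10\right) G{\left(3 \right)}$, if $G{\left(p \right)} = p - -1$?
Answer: $64$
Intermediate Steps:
$G{\left(p \right)} = 1 + p$ ($G{\left(p \right)} = p + 1 = 1 + p$)
$k{\left(j \right)} = j$
$4 + \left(\left(k{\left(-3 \right)} + 8\right) + 10\right) G{\left(3 \right)} = 4 + \left(\left(-3 + 8\right) + 10\right) \left(1 + 3\right) = 4 + \left(5 + 10\right) 4 = 4 + 15 \cdot 4 = 4 + 60 = 64$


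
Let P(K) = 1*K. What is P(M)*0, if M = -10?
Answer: 0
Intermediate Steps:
P(K) = K
P(M)*0 = -10*0 = 0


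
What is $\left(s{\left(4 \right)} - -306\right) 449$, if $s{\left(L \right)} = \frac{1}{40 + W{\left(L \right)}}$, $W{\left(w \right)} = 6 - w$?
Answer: $\frac{5770997}{42} \approx 1.374 \cdot 10^{5}$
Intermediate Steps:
$s{\left(L \right)} = \frac{1}{46 - L}$ ($s{\left(L \right)} = \frac{1}{40 - \left(-6 + L\right)} = \frac{1}{46 - L}$)
$\left(s{\left(4 \right)} - -306\right) 449 = \left(- \frac{1}{-46 + 4} - -306\right) 449 = \left(- \frac{1}{-42} + \left(-204 + 510\right)\right) 449 = \left(\left(-1\right) \left(- \frac{1}{42}\right) + 306\right) 449 = \left(\frac{1}{42} + 306\right) 449 = \frac{12853}{42} \cdot 449 = \frac{5770997}{42}$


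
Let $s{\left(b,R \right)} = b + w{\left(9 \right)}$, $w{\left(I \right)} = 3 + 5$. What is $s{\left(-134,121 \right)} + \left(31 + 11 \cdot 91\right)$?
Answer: $906$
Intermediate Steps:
$w{\left(I \right)} = 8$
$s{\left(b,R \right)} = 8 + b$ ($s{\left(b,R \right)} = b + 8 = 8 + b$)
$s{\left(-134,121 \right)} + \left(31 + 11 \cdot 91\right) = \left(8 - 134\right) + \left(31 + 11 \cdot 91\right) = -126 + \left(31 + 1001\right) = -126 + 1032 = 906$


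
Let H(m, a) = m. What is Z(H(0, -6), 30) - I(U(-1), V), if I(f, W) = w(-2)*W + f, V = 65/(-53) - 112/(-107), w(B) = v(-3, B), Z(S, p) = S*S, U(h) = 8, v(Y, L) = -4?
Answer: -49444/5671 ≈ -8.7188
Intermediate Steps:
Z(S, p) = S²
w(B) = -4
V = -1019/5671 (V = 65*(-1/53) - 112*(-1/107) = -65/53 + 112/107 = -1019/5671 ≈ -0.17969)
I(f, W) = f - 4*W (I(f, W) = -4*W + f = f - 4*W)
Z(H(0, -6), 30) - I(U(-1), V) = 0² - (8 - 4*(-1019/5671)) = 0 - (8 + 4076/5671) = 0 - 1*49444/5671 = 0 - 49444/5671 = -49444/5671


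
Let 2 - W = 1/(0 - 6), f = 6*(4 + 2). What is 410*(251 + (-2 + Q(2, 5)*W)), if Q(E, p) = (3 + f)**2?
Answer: 1453245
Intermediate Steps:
f = 36 (f = 6*6 = 36)
W = 13/6 (W = 2 - 1/(0 - 6) = 2 - 1/(-6) = 2 - 1*(-1/6) = 2 + 1/6 = 13/6 ≈ 2.1667)
Q(E, p) = 1521 (Q(E, p) = (3 + 36)**2 = 39**2 = 1521)
410*(251 + (-2 + Q(2, 5)*W)) = 410*(251 + (-2 + 1521*(13/6))) = 410*(251 + (-2 + 6591/2)) = 410*(251 + 6587/2) = 410*(7089/2) = 1453245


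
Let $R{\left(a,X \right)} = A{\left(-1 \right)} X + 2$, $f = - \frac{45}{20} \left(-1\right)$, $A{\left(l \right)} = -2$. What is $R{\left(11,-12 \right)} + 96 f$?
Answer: $242$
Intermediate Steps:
$f = \frac{9}{4}$ ($f = \left(-45\right) \frac{1}{20} \left(-1\right) = \left(- \frac{9}{4}\right) \left(-1\right) = \frac{9}{4} \approx 2.25$)
$R{\left(a,X \right)} = 2 - 2 X$ ($R{\left(a,X \right)} = - 2 X + 2 = 2 - 2 X$)
$R{\left(11,-12 \right)} + 96 f = \left(2 - -24\right) + 96 \cdot \frac{9}{4} = \left(2 + 24\right) + 216 = 26 + 216 = 242$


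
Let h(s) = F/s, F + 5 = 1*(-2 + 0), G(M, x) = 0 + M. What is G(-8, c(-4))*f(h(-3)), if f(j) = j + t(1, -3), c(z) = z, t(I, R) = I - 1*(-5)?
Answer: -200/3 ≈ -66.667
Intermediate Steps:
t(I, R) = 5 + I (t(I, R) = I + 5 = 5 + I)
G(M, x) = M
F = -7 (F = -5 + 1*(-2 + 0) = -5 + 1*(-2) = -5 - 2 = -7)
h(s) = -7/s
f(j) = 6 + j (f(j) = j + (5 + 1) = j + 6 = 6 + j)
G(-8, c(-4))*f(h(-3)) = -8*(6 - 7/(-3)) = -8*(6 - 7*(-1/3)) = -8*(6 + 7/3) = -8*25/3 = -200/3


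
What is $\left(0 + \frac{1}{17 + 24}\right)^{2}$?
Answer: $\frac{1}{1681} \approx 0.00059488$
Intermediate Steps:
$\left(0 + \frac{1}{17 + 24}\right)^{2} = \left(0 + \frac{1}{41}\right)^{2} = \left(\frac{1}{41}\right)^{2} = \frac{1}{1681}$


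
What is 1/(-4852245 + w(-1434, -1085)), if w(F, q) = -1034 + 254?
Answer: -1/4853025 ≈ -2.0606e-7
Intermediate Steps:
w(F, q) = -780
1/(-4852245 + w(-1434, -1085)) = 1/(-4852245 - 780) = 1/(-4853025) = -1/4853025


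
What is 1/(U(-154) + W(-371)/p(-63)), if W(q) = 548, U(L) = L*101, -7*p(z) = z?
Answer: -9/139438 ≈ -6.4545e-5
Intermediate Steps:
p(z) = -z/7
U(L) = 101*L
1/(U(-154) + W(-371)/p(-63)) = 1/(101*(-154) + 548/((-1/7*(-63)))) = 1/(-15554 + 548/9) = 1/(-139438/9) = -9/139438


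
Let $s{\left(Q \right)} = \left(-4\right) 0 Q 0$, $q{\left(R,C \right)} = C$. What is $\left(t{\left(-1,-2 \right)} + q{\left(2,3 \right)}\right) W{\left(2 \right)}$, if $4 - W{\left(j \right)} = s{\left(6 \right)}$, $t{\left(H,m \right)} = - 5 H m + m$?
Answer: $-36$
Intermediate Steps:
$t{\left(H,m \right)} = m - 5 H m$ ($t{\left(H,m \right)} = - 5 H m + m = m - 5 H m$)
$s{\left(Q \right)} = 0$ ($s{\left(Q \right)} = 0 Q 0 = 0 \cdot 0 = 0$)
$W{\left(j \right)} = 4$ ($W{\left(j \right)} = 4 - 0 = 4 + 0 = 4$)
$\left(t{\left(-1,-2 \right)} + q{\left(2,3 \right)}\right) W{\left(2 \right)} = \left(- 2 \left(1 - -5\right) + 3\right) 4 = \left(- 2 \left(1 + 5\right) + 3\right) 4 = \left(\left(-2\right) 6 + 3\right) 4 = \left(-12 + 3\right) 4 = \left(-9\right) 4 = -36$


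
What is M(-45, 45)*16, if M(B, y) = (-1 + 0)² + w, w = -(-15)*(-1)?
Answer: -224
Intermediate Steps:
w = -15 (w = -5*3 = -15)
M(B, y) = -14 (M(B, y) = (-1 + 0)² - 15 = (-1)² - 15 = 1 - 15 = -14)
M(-45, 45)*16 = -14*16 = -224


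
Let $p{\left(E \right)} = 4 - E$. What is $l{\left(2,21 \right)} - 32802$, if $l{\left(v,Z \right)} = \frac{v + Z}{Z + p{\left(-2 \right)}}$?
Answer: $- \frac{885631}{27} \approx -32801.0$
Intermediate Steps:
$l{\left(v,Z \right)} = \frac{Z + v}{6 + Z}$ ($l{\left(v,Z \right)} = \frac{v + Z}{Z + \left(4 - -2\right)} = \frac{Z + v}{Z + \left(4 + 2\right)} = \frac{Z + v}{Z + 6} = \frac{Z + v}{6 + Z}$)
$l{\left(2,21 \right)} - 32802 = \frac{21 + 2}{6 + 21} - 32802 = \frac{1}{27} \cdot 23 - 32802 = \frac{23}{27} - 32802 = - \frac{885631}{27}$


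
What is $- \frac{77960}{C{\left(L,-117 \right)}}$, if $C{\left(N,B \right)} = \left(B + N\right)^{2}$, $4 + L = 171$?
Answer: $- \frac{3898}{125} \approx -31.184$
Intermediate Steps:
$L = 167$ ($L = -4 + 171 = 167$)
$- \frac{77960}{C{\left(L,-117 \right)}} = - \frac{77960}{\left(-117 + 167\right)^{2}} = - \frac{77960}{50^{2}} = - \frac{77960}{2500} = \left(-77960\right) \frac{1}{2500} = - \frac{3898}{125}$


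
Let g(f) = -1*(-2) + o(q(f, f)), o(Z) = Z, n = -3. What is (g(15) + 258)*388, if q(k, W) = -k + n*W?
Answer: 77600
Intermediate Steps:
q(k, W) = -k - 3*W
g(f) = 2 - 4*f (g(f) = -1*(-2) + (-f - 3*f) = 2 - 4*f)
(g(15) + 258)*388 = ((2 - 4*15) + 258)*388 = ((2 - 60) + 258)*388 = (-58 + 258)*388 = 200*388 = 77600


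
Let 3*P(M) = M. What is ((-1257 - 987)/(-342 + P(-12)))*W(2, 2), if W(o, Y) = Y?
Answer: 2244/173 ≈ 12.971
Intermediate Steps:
P(M) = M/3
((-1257 - 987)/(-342 + P(-12)))*W(2, 2) = ((-1257 - 987)/(-342 + (1/3)*(-12)))*2 = -2244/(-342 - 4)*2 = -2244/(-346)*2 = -2244*(-1/346)*2 = (1122/173)*2 = 2244/173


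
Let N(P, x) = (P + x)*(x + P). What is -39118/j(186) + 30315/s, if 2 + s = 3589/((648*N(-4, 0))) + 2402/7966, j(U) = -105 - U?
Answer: -362112693051866/16250759103 ≈ -22283.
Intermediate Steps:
N(P, x) = (P + x)² (N(P, x) = (P + x)*(P + x) = (P + x)²)
s = -55844533/41295744 (s = -2 + (3589/((648*(-4 + 0)²)) + 2402/7966) = -2 + (3589/((648*(-4)²)) + 2402*(1/7966)) = -2 + (3589/((648*16)) + 1201/3983) = -2 + (3589/10368 + 1201/3983) = -2 + 26746955/41295744 = -55844533/41295744 ≈ -1.3523)
-39118/j(186) + 30315/s = -39118/(-105 - 1*186) + 30315/(-55844533/41295744) = -39118/(-105 - 186) + 30315*(-41295744/55844533) = -39118/(-291) - 1251880479360/55844533 = -39118*(-1/291) - 1251880479360/55844533 = 39118/291 - 1251880479360/55844533 = -362112693051866/16250759103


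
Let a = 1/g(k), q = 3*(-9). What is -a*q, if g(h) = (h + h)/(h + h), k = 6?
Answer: 27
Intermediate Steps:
q = -27
g(h) = 1 (g(h) = (2*h)/((2*h)) = (2*h)*(1/(2*h)) = 1)
a = 1 (a = 1/1 = 1)
-a*q = -(-27) = -1*(-27) = 27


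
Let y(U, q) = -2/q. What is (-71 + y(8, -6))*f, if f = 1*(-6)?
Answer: 424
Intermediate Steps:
f = -6
(-71 + y(8, -6))*f = (-71 - 2/(-6))*(-6) = (-71 - 2*(-⅙))*(-6) = (-71 + ⅓)*(-6) = -212/3*(-6) = 424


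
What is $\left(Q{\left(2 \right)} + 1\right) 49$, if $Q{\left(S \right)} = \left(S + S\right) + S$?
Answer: $343$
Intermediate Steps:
$Q{\left(S \right)} = 3 S$ ($Q{\left(S \right)} = 2 S + S = 3 S$)
$\left(Q{\left(2 \right)} + 1\right) 49 = \left(3 \cdot 2 + 1\right) 49 = \left(6 + 1\right) 49 = 7 \cdot 49 = 343$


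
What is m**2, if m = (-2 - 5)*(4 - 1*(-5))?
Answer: 3969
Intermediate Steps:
m = -63 (m = -7*(4 + 5) = -7*9 = -63)
m**2 = (-63)**2 = 3969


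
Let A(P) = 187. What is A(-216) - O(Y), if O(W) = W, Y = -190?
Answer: 377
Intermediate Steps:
A(-216) - O(Y) = 187 - 1*(-190) = 187 + 190 = 377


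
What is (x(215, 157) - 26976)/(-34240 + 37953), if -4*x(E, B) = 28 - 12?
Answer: -26980/3713 ≈ -7.2664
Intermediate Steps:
x(E, B) = -4 (x(E, B) = -(28 - 12)/4 = -¼*16 = -4)
(x(215, 157) - 26976)/(-34240 + 37953) = (-4 - 26976)/(-34240 + 37953) = -26980/3713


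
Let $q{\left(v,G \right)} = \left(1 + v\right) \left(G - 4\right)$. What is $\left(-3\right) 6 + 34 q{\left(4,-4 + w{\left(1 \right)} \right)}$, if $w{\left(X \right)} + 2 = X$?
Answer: $-1548$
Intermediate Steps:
$w{\left(X \right)} = -2 + X$
$q{\left(v,G \right)} = \left(1 + v\right) \left(-4 + G\right)$
$\left(-3\right) 6 + 34 q{\left(4,-4 + w{\left(1 \right)} \right)} = \left(-3\right) 6 + 34 \left(-4 + \left(-4 + \left(-2 + 1\right)\right) - 16 + \left(-4 + \left(-2 + 1\right)\right) 4\right) = -18 + 34 \left(-4 - 5 - 16 + \left(-4 - 1\right) 4\right) = -18 + 34 \left(-4 - 5 - 16 - 20\right) = -18 + 34 \left(-45\right) = -18 - 1530 = -1548$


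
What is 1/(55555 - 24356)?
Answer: 1/31199 ≈ 3.2052e-5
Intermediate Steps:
1/(55555 - 24356) = 1/31199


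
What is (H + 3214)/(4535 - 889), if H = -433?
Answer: 2781/3646 ≈ 0.76275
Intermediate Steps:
(H + 3214)/(4535 - 889) = (-433 + 3214)/(4535 - 889) = 2781/3646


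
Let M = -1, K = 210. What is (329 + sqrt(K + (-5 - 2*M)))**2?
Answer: 108448 + 1974*sqrt(23) ≈ 1.1792e+5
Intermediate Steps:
(329 + sqrt(K + (-5 - 2*M)))**2 = (329 + sqrt(210 + (-5 - 2*(-1))))**2 = (329 + sqrt(210 + (-5 + 2)))**2 = (329 + sqrt(210 - 3))**2 = (329 + sqrt(207))**2 = (329 + 3*sqrt(23))**2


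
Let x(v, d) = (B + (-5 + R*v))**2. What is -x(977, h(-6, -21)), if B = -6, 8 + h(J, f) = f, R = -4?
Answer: -15358561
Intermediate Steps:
h(J, f) = -8 + f
x(v, d) = (-11 - 4*v)**2 (x(v, d) = (-6 + (-5 - 4*v))**2 = (-11 - 4*v)**2)
-x(977, h(-6, -21)) = -(11 + 4*977)**2 = -(11 + 3908)**2 = -1*3919**2 = -1*15358561 = -15358561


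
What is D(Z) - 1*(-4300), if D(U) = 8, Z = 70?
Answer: 4308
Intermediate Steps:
D(Z) - 1*(-4300) = 8 - 1*(-4300) = 8 + 4300 = 4308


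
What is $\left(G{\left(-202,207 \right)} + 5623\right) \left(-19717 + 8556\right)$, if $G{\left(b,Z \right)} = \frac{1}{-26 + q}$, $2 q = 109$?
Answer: $- \frac{3577245593}{57} \approx -6.2759 \cdot 10^{7}$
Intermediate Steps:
$q = \frac{109}{2}$ ($q = \frac{1}{2} \cdot 109 = \frac{109}{2} \approx 54.5$)
$G{\left(b,Z \right)} = \frac{2}{57}$ ($G{\left(b,Z \right)} = \frac{1}{-26 + \frac{109}{2}} = \frac{1}{\frac{57}{2}} = \frac{2}{57}$)
$\left(G{\left(-202,207 \right)} + 5623\right) \left(-19717 + 8556\right) = \left(\frac{2}{57} + 5623\right) \left(-19717 + 8556\right) = \frac{320513}{57} \left(-11161\right) = - \frac{3577245593}{57}$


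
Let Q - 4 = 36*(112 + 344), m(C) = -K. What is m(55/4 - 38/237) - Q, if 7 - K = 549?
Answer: -15878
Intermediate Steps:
K = -542 (K = 7 - 1*549 = 7 - 549 = -542)
m(C) = 542 (m(C) = -1*(-542) = 542)
Q = 16420 (Q = 4 + 36*(112 + 344) = 4 + 36*456 = 4 + 16416 = 16420)
m(55/4 - 38/237) - Q = 542 - 1*16420 = 542 - 16420 = -15878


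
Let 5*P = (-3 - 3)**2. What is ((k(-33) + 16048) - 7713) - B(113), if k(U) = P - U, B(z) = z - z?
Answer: 41876/5 ≈ 8375.2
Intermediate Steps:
P = 36/5 (P = (-3 - 3)**2/5 = (1/5)*(-6)**2 = (1/5)*36 = 36/5 ≈ 7.2000)
B(z) = 0
k(U) = 36/5 - U
((k(-33) + 16048) - 7713) - B(113) = (((36/5 - 1*(-33)) + 16048) - 7713) - 1*0 = (((36/5 + 33) + 16048) - 7713) + 0 = ((201/5 + 16048) - 7713) + 0 = (80441/5 - 7713) + 0 = 41876/5 + 0 = 41876/5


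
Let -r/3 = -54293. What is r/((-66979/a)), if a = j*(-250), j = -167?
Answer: -6800198250/66979 ≈ -1.0153e+5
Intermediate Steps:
r = 162879 (r = -3*(-54293) = 162879)
a = 41750 (a = -167*(-250) = 41750)
r/((-66979/a)) = 162879/((-66979/41750)) = 162879/((-66979*1/41750)) = 162879/(-66979/41750) = 162879*(-41750/66979) = -6800198250/66979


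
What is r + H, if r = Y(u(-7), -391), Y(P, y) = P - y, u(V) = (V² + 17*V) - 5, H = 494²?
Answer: 244352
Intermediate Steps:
H = 244036
u(V) = -5 + V² + 17*V
r = 316 (r = (-5 + (-7)² + 17*(-7)) - 1*(-391) = (-5 + 49 - 119) + 391 = -75 + 391 = 316)
r + H = 316 + 244036 = 244352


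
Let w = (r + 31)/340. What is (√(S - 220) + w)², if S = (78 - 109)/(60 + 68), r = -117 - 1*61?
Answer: (588 - 85*I*√56382)²/1849600 ≈ -220.06 - 12.833*I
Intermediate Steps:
r = -178 (r = -117 - 61 = -178)
S = -31/128 ≈ -0.24219
w = -147/340 (w = (-178 + 31)/340 = -147*1/340 = -147/340 ≈ -0.43235)
(√(S - 220) + w)² = (√(-31/128 - 220) - 147/340)² = (√(-28191/128) - 147/340)² = (I*√56382/16 - 147/340)² = (-147/340 + I*√56382/16)²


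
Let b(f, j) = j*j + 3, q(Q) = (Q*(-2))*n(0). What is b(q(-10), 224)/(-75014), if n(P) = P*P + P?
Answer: -50179/75014 ≈ -0.66893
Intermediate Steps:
n(P) = P + P² (n(P) = P² + P = P + P²)
q(Q) = 0 (q(Q) = (Q*(-2))*(0*(1 + 0)) = (-2*Q)*(0*1) = -2*Q*0 = 0)
b(f, j) = 3 + j² (b(f, j) = j² + 3 = 3 + j²)
b(q(-10), 224)/(-75014) = (3 + 224²)/(-75014) = (3 + 50176)*(-1/75014) = 50179*(-1/75014) = -50179/75014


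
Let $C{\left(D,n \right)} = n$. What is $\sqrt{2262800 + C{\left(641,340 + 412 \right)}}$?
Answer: $16 \sqrt{8842} \approx 1504.5$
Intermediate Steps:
$\sqrt{2262800 + C{\left(641,340 + 412 \right)}} = \sqrt{2262800 + \left(340 + 412\right)} = \sqrt{2262800 + 752} = \sqrt{2263552} = 16 \sqrt{8842}$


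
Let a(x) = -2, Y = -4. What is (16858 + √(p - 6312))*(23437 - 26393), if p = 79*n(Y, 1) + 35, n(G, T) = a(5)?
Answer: -49832248 - 8868*I*√715 ≈ -4.9832e+7 - 2.3713e+5*I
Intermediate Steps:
n(G, T) = -2
p = -123 (p = 79*(-2) + 35 = -158 + 35 = -123)
(16858 + √(p - 6312))*(23437 - 26393) = (16858 + √(-123 - 6312))*(23437 - 26393) = (16858 + √(-6435))*(-2956) = (16858 + 3*I*√715)*(-2956) = -49832248 - 8868*I*√715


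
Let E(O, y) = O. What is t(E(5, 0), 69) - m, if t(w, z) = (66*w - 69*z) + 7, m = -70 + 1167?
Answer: -5521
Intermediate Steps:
m = 1097
t(w, z) = 7 - 69*z + 66*w (t(w, z) = (-69*z + 66*w) + 7 = 7 - 69*z + 66*w)
t(E(5, 0), 69) - m = (7 - 69*69 + 66*5) - 1*1097 = (7 - 4761 + 330) - 1097 = -4424 - 1097 = -5521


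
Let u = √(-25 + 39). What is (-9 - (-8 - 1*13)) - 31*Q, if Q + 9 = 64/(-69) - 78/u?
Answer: 22063/69 + 1209*√14/7 ≈ 965.99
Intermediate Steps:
u = √14 ≈ 3.7417
Q = -685/69 - 39*√14/7 (Q = -9 + (64/(-69) - 78*√14/14) = -9 + (64*(-1/69) - 39*√14/7) = -9 + (-64/69 - 39*√14/7) = -685/69 - 39*√14/7 ≈ -30.774)
(-9 - (-8 - 1*13)) - 31*Q = (-9 - (-8 - 1*13)) - 31*(-685/69 - 39*√14/7) = (-9 - (-8 - 13)) + (21235/69 + 1209*√14/7) = (-9 - 1*(-21)) + (21235/69 + 1209*√14/7) = (-9 + 21) + (21235/69 + 1209*√14/7) = 12 + (21235/69 + 1209*√14/7) = 22063/69 + 1209*√14/7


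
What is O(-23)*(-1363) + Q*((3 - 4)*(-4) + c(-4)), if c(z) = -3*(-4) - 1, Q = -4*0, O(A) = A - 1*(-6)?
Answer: 23171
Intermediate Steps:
O(A) = 6 + A (O(A) = A + 6 = 6 + A)
Q = 0
c(z) = 11 (c(z) = 12 - 1 = 11)
O(-23)*(-1363) + Q*((3 - 4)*(-4) + c(-4)) = (6 - 23)*(-1363) + 0*((3 - 4)*(-4) + 11) = -17*(-1363) + 0*(-1*(-4) + 11) = 23171 + 0*(4 + 11) = 23171 + 0*15 = 23171 + 0 = 23171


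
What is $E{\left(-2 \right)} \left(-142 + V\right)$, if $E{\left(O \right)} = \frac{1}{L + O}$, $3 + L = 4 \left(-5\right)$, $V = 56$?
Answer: $\frac{86}{25} \approx 3.44$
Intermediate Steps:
$L = -23$ ($L = -3 + 4 \left(-5\right) = -3 - 20 = -23$)
$E{\left(O \right)} = \frac{1}{-23 + O}$
$E{\left(-2 \right)} \left(-142 + V\right) = \frac{-142 + 56}{-23 - 2} = \frac{1}{-25} \left(-86\right) = \left(- \frac{1}{25}\right) \left(-86\right) = \frac{86}{25}$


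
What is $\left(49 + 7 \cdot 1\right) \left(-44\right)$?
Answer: $-2464$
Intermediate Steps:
$\left(49 + 7 \cdot 1\right) \left(-44\right) = \left(49 + 7\right) \left(-44\right) = 56 \left(-44\right) = -2464$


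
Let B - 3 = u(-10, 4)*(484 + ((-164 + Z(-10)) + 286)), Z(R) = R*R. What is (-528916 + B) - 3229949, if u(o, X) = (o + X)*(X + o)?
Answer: -3733446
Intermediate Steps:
Z(R) = R²
u(o, X) = (X + o)² (u(o, X) = (X + o)*(X + o) = (X + o)²)
B = 25419 (B = 3 + (4 - 10)²*(484 + ((-164 + (-10)²) + 286)) = 3 + (-6)²*(484 + ((-164 + 100) + 286)) = 3 + 36*(484 + (-64 + 286)) = 3 + 36*(484 + 222) = 3 + 36*706 = 3 + 25416 = 25419)
(-528916 + B) - 3229949 = (-528916 + 25419) - 3229949 = -503497 - 3229949 = -3733446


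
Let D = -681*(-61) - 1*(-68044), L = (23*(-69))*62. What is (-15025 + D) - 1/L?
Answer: 9304136641/98394 ≈ 94560.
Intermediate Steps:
L = -98394 (L = -1587*62 = -98394)
D = 109585 (D = 41541 + 68044 = 109585)
(-15025 + D) - 1/L = (-15025 + 109585) - 1/(-98394) = 94560 - 1*(-1/98394) = 94560 + 1/98394 = 9304136641/98394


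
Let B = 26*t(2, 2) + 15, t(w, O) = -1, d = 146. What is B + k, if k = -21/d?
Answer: -1627/146 ≈ -11.144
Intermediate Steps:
B = -11 (B = 26*(-1) + 15 = -26 + 15 = -11)
k = -21/146 ≈ -0.14384
B + k = -11 - 21/146 = -1627/146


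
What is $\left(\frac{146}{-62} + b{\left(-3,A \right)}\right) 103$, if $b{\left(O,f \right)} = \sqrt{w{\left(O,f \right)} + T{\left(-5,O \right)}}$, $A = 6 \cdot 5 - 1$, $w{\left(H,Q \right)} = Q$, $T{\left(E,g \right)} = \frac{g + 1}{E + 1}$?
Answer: $- \frac{7519}{31} + \frac{103 \sqrt{118}}{2} \approx 316.88$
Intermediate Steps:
$T{\left(E,g \right)} = \frac{1 + g}{1 + E}$
$A = 29$ ($A = 30 - 1 = 29$)
$b{\left(O,f \right)} = \sqrt{- \frac{1}{4} + f - \frac{O}{4}}$ ($b{\left(O,f \right)} = \sqrt{f + \frac{1 + O}{1 - 5}} = \sqrt{f + \frac{1 + O}{-4}} = \sqrt{f - \frac{1 + O}{4}} = \sqrt{f - \left(\frac{1}{4} + \frac{O}{4}\right)} = \sqrt{- \frac{1}{4} + f - \frac{O}{4}}$)
$\left(\frac{146}{-62} + b{\left(-3,A \right)}\right) 103 = \left(\frac{146}{-62} + \frac{\sqrt{-1 - -3 + 4 \cdot 29}}{2}\right) 103 = \left(146 \left(- \frac{1}{62}\right) + \frac{\sqrt{-1 + 3 + 116}}{2}\right) 103 = \left(- \frac{73}{31} + \frac{\sqrt{118}}{2}\right) 103 = - \frac{7519}{31} + \frac{103 \sqrt{118}}{2}$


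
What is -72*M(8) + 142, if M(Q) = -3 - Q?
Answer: 934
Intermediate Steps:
-72*M(8) + 142 = -72*(-3 - 1*8) + 142 = -72*(-3 - 8) + 142 = -72*(-11) + 142 = 792 + 142 = 934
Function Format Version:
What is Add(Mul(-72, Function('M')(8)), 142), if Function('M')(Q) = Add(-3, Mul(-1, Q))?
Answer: 934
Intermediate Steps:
Add(Mul(-72, Function('M')(8)), 142) = Add(Mul(-72, Add(-3, Mul(-1, 8))), 142) = Add(Mul(-72, Add(-3, -8)), 142) = Add(Mul(-72, -11), 142) = Add(792, 142) = 934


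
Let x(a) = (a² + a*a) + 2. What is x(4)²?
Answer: 1156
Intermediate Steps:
x(a) = 2 + 2*a² (x(a) = (a² + a²) + 2 = 2*a² + 2 = 2 + 2*a²)
x(4)² = (2 + 2*4²)² = (2 + 2*16)² = (2 + 32)² = 34² = 1156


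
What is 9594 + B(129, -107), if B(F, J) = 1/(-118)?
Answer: 1132091/118 ≈ 9594.0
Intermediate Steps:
B(F, J) = -1/118
9594 + B(129, -107) = 9594 - 1/118 = 1132091/118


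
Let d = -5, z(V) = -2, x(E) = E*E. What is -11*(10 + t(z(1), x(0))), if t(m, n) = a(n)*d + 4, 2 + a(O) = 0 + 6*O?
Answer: -264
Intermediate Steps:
a(O) = -2 + 6*O (a(O) = -2 + (0 + 6*O) = -2 + 6*O)
x(E) = E**2
t(m, n) = 14 - 30*n (t(m, n) = (-2 + 6*n)*(-5) + 4 = (10 - 30*n) + 4 = 14 - 30*n)
-11*(10 + t(z(1), x(0))) = -11*(10 + (14 - 30*0**2)) = -11*(10 + (14 - 30*0)) = -11*(10 + (14 + 0)) = -11*(10 + 14) = -11*24 = -264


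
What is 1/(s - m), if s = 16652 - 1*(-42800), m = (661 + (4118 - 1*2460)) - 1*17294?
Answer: 1/74427 ≈ 1.3436e-5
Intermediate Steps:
m = -14975 (m = (661 + (4118 - 2460)) - 17294 = (661 + 1658) - 17294 = 2319 - 17294 = -14975)
s = 59452 (s = 16652 + 42800 = 59452)
1/(s - m) = 1/(59452 - 1*(-14975)) = 1/(59452 + 14975) = 1/74427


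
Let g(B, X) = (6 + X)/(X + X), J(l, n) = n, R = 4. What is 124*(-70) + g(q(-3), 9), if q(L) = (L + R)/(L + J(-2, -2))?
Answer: -52075/6 ≈ -8679.2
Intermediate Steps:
q(L) = (4 + L)/(-2 + L) (q(L) = (L + 4)/(L - 2) = (4 + L)/(-2 + L))
g(B, X) = (6 + X)/(2*X) (g(B, X) = (6 + X)/((2*X)) = (6 + X)*(1/(2*X)) = (6 + X)/(2*X))
124*(-70) + g(q(-3), 9) = 124*(-70) + (1/2)*(6 + 9)/9 = -8680 + (1/2)*(1/9)*15 = -8680 + 5/6 = -52075/6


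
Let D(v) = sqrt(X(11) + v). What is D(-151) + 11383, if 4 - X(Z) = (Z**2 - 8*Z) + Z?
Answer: 11383 + I*sqrt(191) ≈ 11383.0 + 13.82*I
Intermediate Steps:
X(Z) = 4 - Z**2 + 7*Z (X(Z) = 4 - ((Z**2 - 8*Z) + Z) = 4 - (Z**2 - 7*Z) = 4 + (-Z**2 + 7*Z) = 4 - Z**2 + 7*Z)
D(v) = sqrt(-40 + v) (D(v) = sqrt((4 - 1*11**2 + 7*11) + v) = sqrt((4 - 1*121 + 77) + v) = sqrt((4 - 121 + 77) + v) = sqrt(-40 + v))
D(-151) + 11383 = sqrt(-40 - 151) + 11383 = sqrt(-191) + 11383 = I*sqrt(191) + 11383 = 11383 + I*sqrt(191)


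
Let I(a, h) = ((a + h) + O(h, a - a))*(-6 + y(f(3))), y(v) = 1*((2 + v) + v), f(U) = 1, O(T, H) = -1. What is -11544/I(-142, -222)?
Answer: -5772/365 ≈ -15.814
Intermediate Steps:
y(v) = 2 + 2*v (y(v) = 1*(2 + 2*v) = 2 + 2*v)
I(a, h) = 2 - 2*a - 2*h (I(a, h) = ((a + h) - 1)*(-6 + (2 + 2*1)) = (-1 + a + h)*(-6 + (2 + 2)) = (-1 + a + h)*(-6 + 4) = (-1 + a + h)*(-2) = 2 - 2*a - 2*h)
-11544/I(-142, -222) = -11544/(2 - 2*(-142) - 2*(-222)) = -11544/(2 + 284 + 444) = -11544/730 = -11544*1/730 = -5772/365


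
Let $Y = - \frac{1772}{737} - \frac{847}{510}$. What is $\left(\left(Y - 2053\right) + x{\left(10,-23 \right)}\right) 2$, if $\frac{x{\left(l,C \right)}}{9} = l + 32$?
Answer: $- \frac{631110209}{187935} \approx -3358.1$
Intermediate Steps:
$Y = - \frac{1527959}{375870}$ ($Y = \left(-1772\right) \frac{1}{737} - \frac{847}{510} = - \frac{1772}{737} - \frac{847}{510} = - \frac{1527959}{375870} \approx -4.0651$)
$x{\left(l,C \right)} = 288 + 9 l$ ($x{\left(l,C \right)} = 9 \left(l + 32\right) = 9 \left(32 + l\right) = 288 + 9 l$)
$\left(\left(Y - 2053\right) + x{\left(10,-23 \right)}\right) 2 = \left(\left(- \frac{1527959}{375870} - 2053\right) + \left(288 + 9 \cdot 10\right)\right) 2 = \left(- \frac{773189069}{375870} + \left(288 + 90\right)\right) 2 = \left(- \frac{773189069}{375870} + 378\right) 2 = \left(- \frac{631110209}{375870}\right) 2 = - \frac{631110209}{187935}$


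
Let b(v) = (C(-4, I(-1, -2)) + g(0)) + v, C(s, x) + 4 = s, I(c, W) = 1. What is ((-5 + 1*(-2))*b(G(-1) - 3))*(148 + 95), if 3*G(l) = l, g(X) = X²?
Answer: 19278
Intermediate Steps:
G(l) = l/3
C(s, x) = -4 + s
b(v) = -8 + v (b(v) = ((-4 - 4) + 0²) + v = (-8 + 0) + v = -8 + v)
((-5 + 1*(-2))*b(G(-1) - 3))*(148 + 95) = ((-5 + 1*(-2))*(-8 + ((⅓)*(-1) - 3)))*(148 + 95) = ((-5 - 2)*(-8 + (-⅓ - 3)))*243 = -7*(-8 - 10/3)*243 = -7*(-34/3)*243 = (238/3)*243 = 19278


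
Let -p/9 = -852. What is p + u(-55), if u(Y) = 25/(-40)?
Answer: 61339/8 ≈ 7667.4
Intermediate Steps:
p = 7668 (p = -9*(-852) = 7668)
u(Y) = -5/8 (u(Y) = 25*(-1/40) = -5/8)
p + u(-55) = 7668 - 5/8 = 61339/8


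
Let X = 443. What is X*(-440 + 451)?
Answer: 4873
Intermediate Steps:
X*(-440 + 451) = 443*(-440 + 451) = 443*11 = 4873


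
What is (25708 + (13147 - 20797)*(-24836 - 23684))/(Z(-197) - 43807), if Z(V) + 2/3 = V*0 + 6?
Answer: -1113611124/131405 ≈ -8474.6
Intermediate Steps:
Z(V) = 16/3 (Z(V) = -2/3 + (V*0 + 6) = -2/3 + (0 + 6) = -2/3 + 6 = 16/3)
(25708 + (13147 - 20797)*(-24836 - 23684))/(Z(-197) - 43807) = (25708 + (13147 - 20797)*(-24836 - 23684))/(16/3 - 43807) = (25708 - 7650*(-48520))/(-131405/3) = (25708 + 371178000)*(-3/131405) = 371203708*(-3/131405) = -1113611124/131405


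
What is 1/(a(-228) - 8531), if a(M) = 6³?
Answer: -1/8315 ≈ -0.00012026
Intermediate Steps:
a(M) = 216
1/(a(-228) - 8531) = 1/(216 - 8531) = 1/(-8315) = -1/8315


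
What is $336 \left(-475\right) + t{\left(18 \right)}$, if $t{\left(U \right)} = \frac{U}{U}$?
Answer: $-159599$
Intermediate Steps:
$t{\left(U \right)} = 1$
$336 \left(-475\right) + t{\left(18 \right)} = 336 \left(-475\right) + 1 = -159600 + 1 = -159599$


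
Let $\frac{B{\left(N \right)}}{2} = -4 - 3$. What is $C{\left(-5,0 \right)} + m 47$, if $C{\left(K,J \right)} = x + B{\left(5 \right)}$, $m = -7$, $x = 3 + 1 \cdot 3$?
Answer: $-337$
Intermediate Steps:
$B{\left(N \right)} = -14$ ($B{\left(N \right)} = 2 \left(-4 - 3\right) = 2 \left(-7\right) = -14$)
$x = 6$ ($x = 3 + 3 = 6$)
$C{\left(K,J \right)} = -8$ ($C{\left(K,J \right)} = 6 - 14 = -8$)
$C{\left(-5,0 \right)} + m 47 = -8 - 329 = -337$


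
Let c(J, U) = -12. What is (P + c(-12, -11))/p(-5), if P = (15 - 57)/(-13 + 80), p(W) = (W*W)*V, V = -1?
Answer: 846/1675 ≈ 0.50507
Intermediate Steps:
p(W) = -W**2 (p(W) = (W*W)*(-1) = W**2*(-1) = -W**2)
P = -42/67 ≈ -0.62687
(P + c(-12, -11))/p(-5) = (-42/67 - 12)/((-1*(-5)**2)) = -846/67/(-1*25) = -846/67/(-25) = -1/25*(-846/67) = 846/1675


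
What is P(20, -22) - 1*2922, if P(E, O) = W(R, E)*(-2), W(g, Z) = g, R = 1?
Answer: -2924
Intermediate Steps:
P(E, O) = -2 (P(E, O) = 1*(-2) = -2)
P(20, -22) - 1*2922 = -2 - 1*2922 = -2 - 2922 = -2924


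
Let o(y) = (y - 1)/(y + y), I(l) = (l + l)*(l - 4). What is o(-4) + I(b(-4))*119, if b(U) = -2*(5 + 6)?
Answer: 1089093/8 ≈ 1.3614e+5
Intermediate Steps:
b(U) = -22 (b(U) = -2*11 = -22)
I(l) = 2*l*(-4 + l) (I(l) = (2*l)*(-4 + l) = 2*l*(-4 + l))
o(y) = (-1 + y)/(2*y) (o(y) = (-1 + y)/((2*y)) = (-1 + y)*(1/(2*y)) = (-1 + y)/(2*y))
o(-4) + I(b(-4))*119 = (½)*(-1 - 4)/(-4) + (2*(-22)*(-4 - 22))*119 = (½)*(-¼)*(-5) + (2*(-22)*(-26))*119 = 5/8 + 1144*119 = 5/8 + 136136 = 1089093/8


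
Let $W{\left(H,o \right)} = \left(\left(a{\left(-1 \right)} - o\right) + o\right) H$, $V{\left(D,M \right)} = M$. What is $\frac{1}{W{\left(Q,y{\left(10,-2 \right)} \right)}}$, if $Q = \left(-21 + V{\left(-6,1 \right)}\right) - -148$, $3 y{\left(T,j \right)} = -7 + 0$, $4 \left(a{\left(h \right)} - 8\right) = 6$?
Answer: $\frac{1}{1216} \approx 0.00082237$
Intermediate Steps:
$a{\left(h \right)} = \frac{19}{2}$ ($a{\left(h \right)} = 8 + \frac{1}{4} \cdot 6 = 8 + \frac{3}{2} = \frac{19}{2}$)
$y{\left(T,j \right)} = - \frac{7}{3}$ ($y{\left(T,j \right)} = \frac{-7 + 0}{3} = \frac{1}{3} \left(-7\right) = - \frac{7}{3}$)
$Q = 128$ ($Q = \left(-21 + 1\right) - -148 = -20 + 148 = 128$)
$W{\left(H,o \right)} = \frac{19 H}{2}$ ($W{\left(H,o \right)} = \left(\left(\frac{19}{2} - o\right) + o\right) H = \frac{19 H}{2}$)
$\frac{1}{W{\left(Q,y{\left(10,-2 \right)} \right)}} = \frac{1}{\frac{19}{2} \cdot 128} = \frac{1}{1216}$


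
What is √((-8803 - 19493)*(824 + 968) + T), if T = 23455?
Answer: I*√50682977 ≈ 7119.2*I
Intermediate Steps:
√((-8803 - 19493)*(824 + 968) + T) = √((-8803 - 19493)*(824 + 968) + 23455) = √(-28296*1792 + 23455) = √(-50706432 + 23455) = √(-50682977) = I*√50682977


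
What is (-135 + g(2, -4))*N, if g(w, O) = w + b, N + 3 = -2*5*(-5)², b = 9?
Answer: 31372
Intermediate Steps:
N = -253 (N = -3 - 2*5*(-5)² = -3 - 10*25 = -3 - 250 = -253)
g(w, O) = 9 + w (g(w, O) = w + 9 = 9 + w)
(-135 + g(2, -4))*N = (-135 + (9 + 2))*(-253) = (-135 + 11)*(-253) = -124*(-253) = 31372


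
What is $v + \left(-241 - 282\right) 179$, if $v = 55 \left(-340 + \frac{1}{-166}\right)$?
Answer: $- \frac{18644677}{166} \approx -1.1232 \cdot 10^{5}$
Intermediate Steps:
$v = - \frac{3104255}{166}$ ($v = 55 \left(-340 - \frac{1}{166}\right) = 55 \left(- \frac{56441}{166}\right) = - \frac{3104255}{166} \approx -18700.0$)
$v + \left(-241 - 282\right) 179 = - \frac{3104255}{166} + \left(-241 - 282\right) 179 = - \frac{3104255}{166} - 93617 = - \frac{18644677}{166}$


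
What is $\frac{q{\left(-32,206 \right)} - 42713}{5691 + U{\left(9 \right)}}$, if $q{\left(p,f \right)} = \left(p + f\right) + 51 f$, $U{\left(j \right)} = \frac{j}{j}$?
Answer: $- \frac{32033}{5692} \approx -5.6277$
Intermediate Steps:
$U{\left(j \right)} = 1$
$q{\left(p,f \right)} = p + 52 f$ ($q{\left(p,f \right)} = \left(f + p\right) + 51 f = p + 52 f$)
$\frac{q{\left(-32,206 \right)} - 42713}{5691 + U{\left(9 \right)}} = \frac{\left(-32 + 52 \cdot 206\right) - 42713}{5691 + 1} = \frac{\left(-32 + 10712\right) - 42713}{5692} = \left(10680 - 42713\right) \frac{1}{5692} = \left(-32033\right) \frac{1}{5692} = - \frac{32033}{5692}$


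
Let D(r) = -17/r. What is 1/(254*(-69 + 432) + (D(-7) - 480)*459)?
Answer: -7/889023 ≈ -7.8738e-6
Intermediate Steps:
1/(254*(-69 + 432) + (D(-7) - 480)*459) = 1/(254*(-69 + 432) + (-17/(-7) - 480)*459) = 1/(254*363 + (-17*(-⅐) - 480)*459) = 1/(92202 + (17/7 - 480)*459) = 1/(92202 - 3343/7*459) = 1/(92202 - 1534437/7) = 1/(-889023/7) = -7/889023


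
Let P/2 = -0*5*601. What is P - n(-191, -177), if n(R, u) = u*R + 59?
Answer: -33866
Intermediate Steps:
n(R, u) = 59 + R*u (n(R, u) = R*u + 59 = 59 + R*u)
P = 0 (P = 2*(-0*5*601) = 2*(-0*601) = 2*(-1*0) = 2*0 = 0)
P - n(-191, -177) = 0 - (59 - 191*(-177)) = 0 - (59 + 33807) = 0 - 1*33866 = 0 - 33866 = -33866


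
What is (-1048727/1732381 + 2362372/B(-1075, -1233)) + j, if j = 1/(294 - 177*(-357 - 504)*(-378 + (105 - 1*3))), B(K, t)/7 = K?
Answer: -3519773615617217779/11190160108019550 ≈ -314.54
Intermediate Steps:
B(K, t) = 7*K
j = -1/42061278 (j = 1/(294 - (-152397)*(-378 + (105 - 3))) = 1/(294 - (-152397)*(-378 + 102)) = 1/(294 - (-152397)*(-276)) = 1/(294 - 177*237636) = 1/(294 - 42061572) = 1/(-42061278) = -1/42061278 ≈ -2.3775e-8)
(-1048727/1732381 + 2362372/B(-1075, -1233)) + j = (-1048727/1732381 + 2362372/((7*(-1075)))) - 1/42061278 = (-1048727*1/1732381 + 2362372/(-7525)) - 1/42061278 = (-1048727/1732381 + 2362372*(-1/7525)) - 1/42061278 = (-1048727/1732381 - 2362372/7525) - 1/42061278 = -585774291201/1862309575 - 1/42061278 = -3519773615617217779/11190160108019550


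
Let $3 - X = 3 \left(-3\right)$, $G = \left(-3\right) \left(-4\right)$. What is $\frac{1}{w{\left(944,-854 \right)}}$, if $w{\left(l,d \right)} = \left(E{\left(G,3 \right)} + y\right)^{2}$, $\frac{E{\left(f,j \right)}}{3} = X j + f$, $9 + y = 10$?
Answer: $\frac{1}{21025} \approx 4.7562 \cdot 10^{-5}$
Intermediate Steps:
$G = 12$
$X = 12$ ($X = 3 - 3 \left(-3\right) = 3 - -9 = 3 + 9 = 12$)
$y = 1$ ($y = -9 + 10 = 1$)
$E{\left(f,j \right)} = 3 f + 36 j$ ($E{\left(f,j \right)} = 3 \left(12 j + f\right) = 3 \left(f + 12 j\right) = 3 f + 36 j$)
$w{\left(l,d \right)} = 21025$ ($w{\left(l,d \right)} = \left(\left(3 \cdot 12 + 36 \cdot 3\right) + 1\right)^{2} = \left(\left(36 + 108\right) + 1\right)^{2} = \left(144 + 1\right)^{2} = 145^{2} = 21025$)
$\frac{1}{w{\left(944,-854 \right)}} = \frac{1}{21025}$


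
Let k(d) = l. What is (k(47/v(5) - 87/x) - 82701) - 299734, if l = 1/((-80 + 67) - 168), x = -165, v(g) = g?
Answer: -69220736/181 ≈ -3.8244e+5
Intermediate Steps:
l = -1/181 (l = 1/(-13 - 168) = 1/(-181) = -1/181 ≈ -0.0055249)
k(d) = -1/181
(k(47/v(5) - 87/x) - 82701) - 299734 = (-1/181 - 82701) - 299734 = -14968882/181 - 299734 = -69220736/181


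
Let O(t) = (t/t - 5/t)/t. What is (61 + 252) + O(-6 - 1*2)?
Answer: 20019/64 ≈ 312.80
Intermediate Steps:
O(t) = (1 - 5/t)/t
(61 + 252) + O(-6 - 1*2) = (61 + 252) + (-5 + (-6 - 1*2))/(-6 - 1*2)**2 = 313 + (-5 + (-6 - 2))/(-6 - 2)**2 = 313 + (-5 - 8)/(-8)**2 = 313 + (1/64)*(-13) = 313 - 13/64 = 20019/64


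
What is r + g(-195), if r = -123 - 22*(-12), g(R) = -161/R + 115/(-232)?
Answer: 6393767/45240 ≈ 141.33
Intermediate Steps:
g(R) = -115/232 - 161/R (g(R) = -161/R + 115*(-1/232) = -161/R - 115/232 = -115/232 - 161/R)
r = 141 (r = -123 + 264 = 141)
r + g(-195) = 141 + (-115/232 - 161/(-195)) = 141 + (-115/232 - 161*(-1/195)) = 141 + (-115/232 + 161/195) = 141 + 14927/45240 = 6393767/45240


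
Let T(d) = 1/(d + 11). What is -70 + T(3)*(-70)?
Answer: -75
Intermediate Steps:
T(d) = 1/(11 + d)
-70 + T(3)*(-70) = -70 - 70/(11 + 3) = -70 - 70/14 = -70 + (1/14)*(-70) = -70 - 5 = -75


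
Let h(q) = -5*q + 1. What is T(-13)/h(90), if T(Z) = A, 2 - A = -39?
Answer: -41/449 ≈ -0.091314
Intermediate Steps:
A = 41 (A = 2 - 1*(-39) = 2 + 39 = 41)
h(q) = 1 - 5*q
T(Z) = 41
T(-13)/h(90) = 41/(1 - 5*90) = 41/(1 - 450) = 41/(-449) = 41*(-1/449) = -41/449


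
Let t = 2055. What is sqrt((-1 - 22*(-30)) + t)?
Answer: sqrt(2714) ≈ 52.096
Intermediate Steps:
sqrt((-1 - 22*(-30)) + t) = sqrt((-1 - 22*(-30)) + 2055) = sqrt((-1 + 660) + 2055) = sqrt(659 + 2055) = sqrt(2714)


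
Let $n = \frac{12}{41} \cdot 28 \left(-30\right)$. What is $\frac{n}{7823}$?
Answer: $- \frac{10080}{320743} \approx -0.031427$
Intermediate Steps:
$n = - \frac{10080}{41}$ ($n = 12 \cdot \frac{1}{41} \cdot 28 \left(-30\right) = \frac{12}{41} \cdot 28 \left(-30\right) = \frac{336}{41} \left(-30\right) = - \frac{10080}{41} \approx -245.85$)
$\frac{n}{7823} = - \frac{10080}{41 \cdot 7823} = \left(- \frac{10080}{41}\right) \frac{1}{7823} = - \frac{10080}{320743}$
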